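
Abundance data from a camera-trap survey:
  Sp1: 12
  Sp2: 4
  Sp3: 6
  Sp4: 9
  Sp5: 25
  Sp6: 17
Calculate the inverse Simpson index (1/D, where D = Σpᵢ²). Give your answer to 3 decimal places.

4.474

Total N = 12+4+6+9+25+17 = 73, so the proportions are 0.1643836, 0.0547945, 0.0821918, 0.1232877, 0.3424658, 0.2328767 (working shown to 7 dp, full precision carried).
D = 0.1643836² + 0.0547945² + 0.0821918² + 0.1232877² + 0.3424658² + 0.2328767² = 0.0270220 + 0.0030024 + 0.0067555 + 0.0151998 + 0.1172828 + 0.0542316 = 0.2234941.
So 1/D = 4.47439, i.e. 4.474 to 3 decimal places.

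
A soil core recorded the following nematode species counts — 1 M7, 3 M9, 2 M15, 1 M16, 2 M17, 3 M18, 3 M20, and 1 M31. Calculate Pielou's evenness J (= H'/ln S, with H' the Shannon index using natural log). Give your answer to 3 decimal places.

Total N = 1+3+2+1+2+3+3+1 = 16, so the proportions are 0.0625, 0.1875, 0.125, 0.0625, 0.125, 0.1875, 0.1875, 0.0625 (working shown to 5 dp, full precision carried).
H' = −Σ pᵢ ln pᵢ = −((-0.17329) + (-0.31387) + (-0.25993) + (-0.17329) + (-0.25993) + (-0.31387) + (-0.31387) + (-0.17329)) = 1.98133.
With S = 8 species, ln S = 2.07944, so J = 1.98133/2.07944 = 0.95282, i.e. 0.953 to 3 decimal places.

0.953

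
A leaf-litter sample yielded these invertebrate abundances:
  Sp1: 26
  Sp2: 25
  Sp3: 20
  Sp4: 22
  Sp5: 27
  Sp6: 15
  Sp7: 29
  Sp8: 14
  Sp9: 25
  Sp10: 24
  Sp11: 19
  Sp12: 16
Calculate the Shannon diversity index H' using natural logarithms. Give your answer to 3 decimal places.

2.460

Total N = 26+25+20+22+27+15+29+14+25+24+19+16 = 262, so the proportions are 0.09924, 0.09542, 0.07634, 0.08397, 0.10305, 0.05725, 0.11069, 0.05344, 0.09542, 0.0916, 0.07252, 0.06107 (working shown to 5 dp, full precision carried).
Each pᵢ ln pᵢ term: 0.09924×(-2.31025)=-0.22926, 0.09542×(-2.34947)=-0.22419, 0.07634×(-2.57261)=-0.19638, 0.08397×(-2.47730)=-0.20802, 0.10305×(-2.27251)=-0.23419, 0.05725×(-2.86029)=-0.16376, 0.11069×(-2.20105)=-0.24363, 0.05344×(-2.92929)=-0.15653, 0.09542×(-2.34947)=-0.22419, 0.0916×(-2.39029)=-0.21896, 0.07252×(-2.62391)=-0.19028, 0.06107×(-2.79576)=-0.17073.
Sum = -2.46011, so H' = 2.460.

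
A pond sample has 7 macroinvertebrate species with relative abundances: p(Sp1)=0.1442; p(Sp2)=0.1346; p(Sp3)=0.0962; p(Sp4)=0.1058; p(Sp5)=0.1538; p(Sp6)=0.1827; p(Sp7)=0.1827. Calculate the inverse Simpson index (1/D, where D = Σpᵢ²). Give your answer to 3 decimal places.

6.677

D = 0.1442² + 0.1346² + 0.0962² + 0.1058² + 0.1538² + 0.1827² + 0.1827² = 0.0207936 + 0.0181172 + 0.0092544 + 0.0111936 + 0.0236544 + 0.0333793 + 0.0333793 = 0.1497719 (working shown to 7 dp, full precision carried).
So 1/D = 6.67682, i.e. 6.677 to 3 decimal places.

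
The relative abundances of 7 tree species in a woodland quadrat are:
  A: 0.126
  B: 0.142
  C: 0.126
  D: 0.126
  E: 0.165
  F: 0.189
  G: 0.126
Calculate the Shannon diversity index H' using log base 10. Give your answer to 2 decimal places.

0.84

Each pᵢ log₁₀ pᵢ term (working shown to 4 dp, full precision carried): 0.126×(-0.8996)=-0.1134, 0.142×(-0.8477)=-0.1204, 0.126×(-0.8996)=-0.1134, 0.126×(-0.8996)=-0.1134, 0.165×(-0.7825)=-0.1291, 0.189×(-0.7235)=-0.1367, 0.126×(-0.8996)=-0.1134.
Sum = -0.8397, so H' = 0.84.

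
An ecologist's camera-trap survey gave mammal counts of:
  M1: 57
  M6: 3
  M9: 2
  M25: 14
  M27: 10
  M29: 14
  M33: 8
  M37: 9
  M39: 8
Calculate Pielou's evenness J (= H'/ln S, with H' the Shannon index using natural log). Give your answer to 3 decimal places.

0.795

Total N = 57+3+2+14+10+14+8+9+8 = 125, so the proportions are 0.456, 0.024, 0.016, 0.112, 0.08, 0.112, 0.064, 0.072, 0.064 (working shown to 5 dp, full precision carried).
H' = −Σ pᵢ ln pᵢ = −((-0.35808) + (-0.08951) + (-0.06616) + (-0.24520) + (-0.20206) + (-0.24520) + (-0.17593) + (-0.18944) + (-0.17593)) = 1.74750.
With S = 9 species, ln S = 2.19722, so J = 1.74750/2.19722 = 0.79532, i.e. 0.795 to 3 decimal places.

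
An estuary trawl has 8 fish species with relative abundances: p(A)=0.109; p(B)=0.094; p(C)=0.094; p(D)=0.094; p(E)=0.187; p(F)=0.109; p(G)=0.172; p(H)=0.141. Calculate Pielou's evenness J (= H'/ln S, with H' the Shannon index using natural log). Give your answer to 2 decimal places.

0.98

H' = −Σ pᵢ ln pᵢ = −((-0.2416) + (-0.2223) + (-0.2223) + (-0.2223) + (-0.3135) + (-0.2416) + (-0.3028) + (-0.2762)) = 2.0425 (working shown to 4 dp, full precision carried).
With S = 8 species, ln S = 2.0794, so J = 2.0425/2.0794 = 0.9822, i.e. 0.98 to 2 decimal places.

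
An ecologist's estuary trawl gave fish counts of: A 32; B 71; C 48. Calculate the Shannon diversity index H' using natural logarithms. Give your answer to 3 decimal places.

1.048

Total N = 32+71+48 = 151, so the proportions are 0.21192, 0.4702, 0.31788 (working shown to 5 dp, full precision carried).
Each pᵢ ln pᵢ term: 0.21192×(-1.55154)=-0.32880, 0.4702×(-0.75460)=-0.35481, 0.31788×(-1.14608)=-0.36432.
Sum = -1.04793, so H' = 1.048.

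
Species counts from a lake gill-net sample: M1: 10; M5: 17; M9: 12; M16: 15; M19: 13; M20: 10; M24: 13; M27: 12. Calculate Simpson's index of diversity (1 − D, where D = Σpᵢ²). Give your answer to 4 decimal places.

0.8712

Total N = 10+17+12+15+13+10+13+12 = 102, so the proportions are 0.098039, 0.166667, 0.117647, 0.147059, 0.127451, 0.098039, 0.127451, 0.117647 (working shown to 6 dp, full precision carried).
D = 0.098039² + 0.166667² + 0.117647² + 0.147059² + 0.127451² + 0.098039² + 0.127451² + 0.117647² = 0.009612 + 0.027778 + 0.013841 + 0.021626 + 0.016244 + 0.009612 + 0.016244 + 0.013841 = 0.128797.
So 1 − D = 0.871203, i.e. 0.8712 to 4 decimal places.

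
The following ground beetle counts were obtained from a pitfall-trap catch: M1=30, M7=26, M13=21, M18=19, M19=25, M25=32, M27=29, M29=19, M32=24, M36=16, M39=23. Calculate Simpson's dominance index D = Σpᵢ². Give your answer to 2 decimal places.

0.09

Total N = 30+26+21+19+25+32+29+19+24+16+23 = 264, so the proportions are 0.1136, 0.0985, 0.0795, 0.072, 0.0947, 0.1212, 0.1098, 0.072, 0.0909, 0.0606, 0.0871 (working shown to 4 dp, full precision carried).
D = 0.1136² + 0.0985² + 0.0795² + 0.072² + 0.0947² + 0.1212² + 0.1098² + 0.072² + 0.0909² + 0.0606² + 0.0871² = 0.0129 + 0.0097 + 0.0063 + 0.0052 + 0.0090 + 0.0147 + 0.0121 + 0.0052 + 0.0083 + 0.0037 + 0.0076 = 0.0946.
To 2 decimal places, D = 0.09.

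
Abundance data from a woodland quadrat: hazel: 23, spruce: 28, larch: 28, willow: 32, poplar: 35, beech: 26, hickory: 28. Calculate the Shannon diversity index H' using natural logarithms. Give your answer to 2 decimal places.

Total N = 23+28+28+32+35+26+28 = 200, so the proportions are 0.115, 0.14, 0.14, 0.16, 0.175, 0.13, 0.14 (working shown to 4 dp, full precision carried).
Each pᵢ ln pᵢ term: 0.115×(-2.1628)=-0.2487, 0.14×(-1.9661)=-0.2753, 0.14×(-1.9661)=-0.2753, 0.16×(-1.8326)=-0.2932, 0.175×(-1.7430)=-0.3050, 0.13×(-2.0402)=-0.2652, 0.14×(-1.9661)=-0.2753.
Sum = -1.9380, so H' = 1.94.

1.94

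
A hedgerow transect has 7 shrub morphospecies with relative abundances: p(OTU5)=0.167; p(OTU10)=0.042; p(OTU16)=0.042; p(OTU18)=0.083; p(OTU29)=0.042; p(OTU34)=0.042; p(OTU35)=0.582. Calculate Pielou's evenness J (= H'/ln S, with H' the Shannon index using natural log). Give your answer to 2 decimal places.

0.70

H' = −Σ pᵢ ln pᵢ = −((-0.2989) + (-0.1331) + (-0.1331) + (-0.2066) + (-0.1331) + (-0.1331) + (-0.3150)) = 1.3531 (working shown to 4 dp, full precision carried).
With S = 7 species, ln S = 1.9459, so J = 1.3531/1.9459 = 0.6953, i.e. 0.70 to 2 decimal places.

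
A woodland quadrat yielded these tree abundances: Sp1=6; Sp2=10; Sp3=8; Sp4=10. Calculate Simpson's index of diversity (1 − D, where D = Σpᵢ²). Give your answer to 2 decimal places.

0.74

Total N = 6+10+8+10 = 34, so the proportions are 0.1765, 0.2941, 0.2353, 0.2941 (working shown to 4 dp, full precision carried).
D = 0.1765² + 0.2941² + 0.2353² + 0.2941² = 0.0311 + 0.0865 + 0.0554 + 0.0865 = 0.2595.
So 1 − D = 0.7405, i.e. 0.74 to 2 decimal places.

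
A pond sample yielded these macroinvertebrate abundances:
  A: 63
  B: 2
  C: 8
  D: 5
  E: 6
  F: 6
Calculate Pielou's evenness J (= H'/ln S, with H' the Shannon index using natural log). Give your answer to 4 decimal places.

Total N = 63+2+8+5+6+6 = 90, so the proportions are 0.7, 0.022222, 0.088889, 0.055556, 0.066667, 0.066667 (working shown to 6 dp, full precision carried).
H' = −Σ pᵢ ln pᵢ = −((-0.249672) + (-0.084592) + (-0.215144) + (-0.160576) + (-0.180537) + (-0.180537)) = 1.071058.
With S = 6 species, ln S = 1.791759, so J = 1.071058/1.791759 = 0.597769, i.e. 0.5978 to 4 decimal places.

0.5978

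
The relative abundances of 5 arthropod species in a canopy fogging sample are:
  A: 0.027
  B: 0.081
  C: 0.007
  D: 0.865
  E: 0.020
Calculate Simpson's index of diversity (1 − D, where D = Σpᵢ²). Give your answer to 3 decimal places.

D = 0.027² + 0.081² + 0.007² + 0.865² + 0.02² = 0.00073 + 0.00656 + 0.00005 + 0.74823 + 0.00040 = 0.75596 (working shown to 5 dp, full precision carried).
So 1 − D = 0.24404, i.e. 0.244 to 3 decimal places.

0.244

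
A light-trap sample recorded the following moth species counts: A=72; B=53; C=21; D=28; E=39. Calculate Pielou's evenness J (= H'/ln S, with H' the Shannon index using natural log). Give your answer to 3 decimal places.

Total N = 72+53+21+28+39 = 213, so the proportions are 0.33803, 0.24883, 0.09859, 0.13146, 0.1831 (working shown to 5 dp, full precision carried).
H' = −Σ pᵢ ln pᵢ = −((-0.36663) + (-0.34612) + (-0.22841) + (-0.26673) + (-0.31085)) = 1.51875.
With S = 5 species, ln S = 1.60944, so J = 1.51875/1.60944 = 0.94365, i.e. 0.944 to 3 decimal places.

0.944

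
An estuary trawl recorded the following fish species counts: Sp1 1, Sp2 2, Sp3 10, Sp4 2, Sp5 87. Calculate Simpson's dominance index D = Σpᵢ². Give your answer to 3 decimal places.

Total N = 1+2+10+2+87 = 102, so the proportions are 0.0098, 0.01961, 0.09804, 0.01961, 0.85294 (working shown to 5 dp, full precision carried).
D = 0.0098² + 0.01961² + 0.09804² + 0.01961² + 0.85294² = 0.00010 + 0.00038 + 0.00961 + 0.00038 + 0.72751 = 0.73799.
To 3 decimal places, D = 0.738.

0.738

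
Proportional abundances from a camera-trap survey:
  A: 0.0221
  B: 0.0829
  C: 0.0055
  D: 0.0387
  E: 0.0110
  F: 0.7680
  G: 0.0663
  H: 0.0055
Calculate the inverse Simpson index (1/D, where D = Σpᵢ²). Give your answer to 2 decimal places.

1.66

D = 0.0221² + 0.0829² + 0.0055² + 0.0387² + 0.011² + 0.768² + 0.0663² + 0.0055² = 0.00049 + 0.00687 + 0.00003 + 0.00150 + 0.00012 + 0.58982 + 0.00440 + 0.00003 = 0.60326 (working shown to 5 dp, full precision carried).
So 1/D = 1.6577, i.e. 1.66 to 2 decimal places.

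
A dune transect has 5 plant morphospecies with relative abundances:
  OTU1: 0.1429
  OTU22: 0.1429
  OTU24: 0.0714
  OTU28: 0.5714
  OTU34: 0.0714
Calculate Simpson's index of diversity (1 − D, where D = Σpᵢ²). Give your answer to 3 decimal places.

0.622

D = 0.1429² + 0.1429² + 0.0714² + 0.5714² + 0.0714² = 0.02042 + 0.02042 + 0.00510 + 0.32650 + 0.00510 = 0.37753 (working shown to 5 dp, full precision carried).
So 1 − D = 0.62247, i.e. 0.622 to 3 decimal places.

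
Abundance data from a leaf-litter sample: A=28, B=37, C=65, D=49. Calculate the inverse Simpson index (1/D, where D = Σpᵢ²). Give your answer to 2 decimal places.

3.65

Total N = 28+37+65+49 = 179, so the proportions are 0.156425, 0.206704, 0.363128, 0.273743 (working shown to 6 dp, full precision carried).
D = 0.156425² + 0.206704² + 0.363128² + 0.273743² = 0.024469 + 0.042727 + 0.131862 + 0.074935 = 0.273993.
So 1/D = 3.6497, i.e. 3.65 to 2 decimal places.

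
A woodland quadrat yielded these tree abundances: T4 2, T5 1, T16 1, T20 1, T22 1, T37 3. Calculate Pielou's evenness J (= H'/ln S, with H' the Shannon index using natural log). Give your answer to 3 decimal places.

Total N = 2+1+1+1+1+3 = 9, so the proportions are 0.22222, 0.11111, 0.11111, 0.11111, 0.11111, 0.33333 (working shown to 5 dp, full precision carried).
H' = −Σ pᵢ ln pᵢ = −((-0.33424) + (-0.24414) + (-0.24414) + (-0.24414) + (-0.24414) + (-0.36620)) = 1.67699.
With S = 6 species, ln S = 1.79176, so J = 1.67699/1.79176 = 0.93594, i.e. 0.936 to 3 decimal places.

0.936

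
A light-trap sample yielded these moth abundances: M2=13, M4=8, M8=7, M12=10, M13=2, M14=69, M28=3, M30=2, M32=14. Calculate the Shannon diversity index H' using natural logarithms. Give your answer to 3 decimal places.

Total N = 13+8+7+10+2+69+3+2+14 = 128, so the proportions are 0.10156, 0.0625, 0.05469, 0.07812, 0.01562, 0.53906, 0.02344, 0.01562, 0.10938 (working shown to 5 dp, full precision carried).
Each pᵢ ln pᵢ term: 0.10156×(-2.28708)=-0.23228, 0.0625×(-2.77259)=-0.17329, 0.05469×(-2.90612)=-0.15893, 0.07812×(-2.54945)=-0.19918, 0.01562×(-4.15888)=-0.06498, 0.53906×(-0.61792)=-0.33310, 0.02344×(-3.75342)=-0.08797, 0.01562×(-4.15888)=-0.06498, 0.10938×(-2.21297)=-0.24204.
Sum = -1.55675, so H' = 1.557.

1.557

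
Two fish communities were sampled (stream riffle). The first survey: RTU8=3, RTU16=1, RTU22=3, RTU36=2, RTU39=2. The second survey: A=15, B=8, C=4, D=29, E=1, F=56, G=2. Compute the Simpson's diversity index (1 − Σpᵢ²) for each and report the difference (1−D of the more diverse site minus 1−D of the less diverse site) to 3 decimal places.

The first survey: N=11, proportions 0.27273, 0.09091, 0.27273, 0.18182, 0.18182, giving 1−D = 0.77686 (working shown to 5 dp, full precision carried).
The second survey: N=115, proportions 0.13043, 0.06957, 0.03478, 0.25217, 0.0087, 0.48696, 0.01739, giving 1−D = 0.67584.
Difference = |0.77686 − 0.67584| = 0.10102, i.e. 0.101 to 3 decimal places.

0.101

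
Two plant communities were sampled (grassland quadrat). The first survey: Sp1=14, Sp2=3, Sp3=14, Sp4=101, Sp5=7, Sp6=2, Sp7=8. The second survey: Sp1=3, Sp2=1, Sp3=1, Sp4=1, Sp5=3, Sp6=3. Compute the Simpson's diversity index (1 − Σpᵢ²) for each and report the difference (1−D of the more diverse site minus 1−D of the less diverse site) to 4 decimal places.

The first survey: N=149, proportions 0.09396, 0.020134, 0.09396, 0.677852, 0.04698, 0.013423, 0.053691, giving 1−D = 0.517184 (working shown to 6 dp, full precision carried).
The second survey: N=12, proportions 0.25, 0.083333, 0.083333, 0.083333, 0.25, 0.25, giving 1−D = 0.791667.
Difference = |0.517184 − 0.791667| = 0.274483, i.e. 0.2745 to 4 decimal places.

0.2745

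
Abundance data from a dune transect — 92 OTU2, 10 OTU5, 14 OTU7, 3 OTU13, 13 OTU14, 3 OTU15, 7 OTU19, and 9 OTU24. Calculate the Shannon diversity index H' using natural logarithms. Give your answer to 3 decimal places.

1.379

Total N = 92+10+14+3+13+3+7+9 = 151, so the proportions are 0.60927, 0.06623, 0.09272, 0.01987, 0.08609, 0.01987, 0.04636, 0.0596 (working shown to 5 dp, full precision carried).
Each pᵢ ln pᵢ term: 0.60927×(-0.49549)=-0.30189, 0.06623×(-2.71469)=-0.17978, 0.09272×(-2.37822)=-0.22050, 0.01987×(-3.91867)=-0.07785, 0.08609×(-2.45233)=-0.21113, 0.01987×(-3.91867)=-0.07785, 0.04636×(-3.07137)=-0.14238, 0.0596×(-2.82006)=-0.16808.
Sum = -1.37947, so H' = 1.379.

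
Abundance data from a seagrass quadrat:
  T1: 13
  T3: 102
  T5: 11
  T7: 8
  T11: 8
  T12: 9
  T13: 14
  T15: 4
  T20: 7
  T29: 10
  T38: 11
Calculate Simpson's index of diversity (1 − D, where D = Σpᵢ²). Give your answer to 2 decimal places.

Total N = 13+102+11+8+8+9+14+4+7+10+11 = 197, so the proportions are 0.066, 0.5178, 0.0558, 0.0406, 0.0406, 0.0457, 0.0711, 0.0203, 0.0355, 0.0508, 0.0558 (working shown to 4 dp, full precision carried).
D = 0.066² + 0.5178² + 0.0558² + 0.0406² + 0.0406² + 0.0457² + 0.0711² + 0.0203² + 0.0355² + 0.0508² + 0.0558² = 0.0044 + 0.2681 + 0.0031 + 0.0016 + 0.0016 + 0.0021 + 0.0051 + 0.0004 + 0.0013 + 0.0026 + 0.0031 = 0.2934.
So 1 − D = 0.7066, i.e. 0.71 to 2 decimal places.

0.71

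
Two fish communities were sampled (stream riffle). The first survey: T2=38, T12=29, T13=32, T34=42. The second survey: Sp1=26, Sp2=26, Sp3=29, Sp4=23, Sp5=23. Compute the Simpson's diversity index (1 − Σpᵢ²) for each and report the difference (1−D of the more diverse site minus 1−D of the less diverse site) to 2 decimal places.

The first survey: N=141, proportions 0.2695, 0.2057, 0.227, 0.2979, giving 1−D = 0.7448 (working shown to 4 dp, full precision carried).
The second survey: N=127, proportions 0.2047, 0.2047, 0.2283, 0.1811, 0.1811, giving 1−D = 0.7984.
Difference = |0.7448 − 0.7984| = 0.0536, i.e. 0.05 to 2 decimal places.

0.05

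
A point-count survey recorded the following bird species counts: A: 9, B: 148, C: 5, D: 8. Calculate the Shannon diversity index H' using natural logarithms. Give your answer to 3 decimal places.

0.524

Total N = 9+148+5+8 = 170, so the proportions are 0.05294, 0.87059, 0.02941, 0.04706 (working shown to 5 dp, full precision carried).
Each pᵢ ln pᵢ term: 0.05294×(-2.93857)=-0.15557, 0.87059×(-0.13859)=-0.12065, 0.02941×(-3.52636)=-0.10372, 0.04706×(-3.05636)=-0.14383.
Sum = -0.52377, so H' = 0.524.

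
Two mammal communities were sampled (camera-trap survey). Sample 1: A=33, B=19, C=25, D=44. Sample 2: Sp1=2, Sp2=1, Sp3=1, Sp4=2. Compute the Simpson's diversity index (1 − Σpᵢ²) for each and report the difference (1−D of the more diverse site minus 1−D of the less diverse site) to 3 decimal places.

Sample 1: N=121, proportions 0.27273, 0.15702, 0.20661, 0.36364, giving 1−D = 0.72604 (working shown to 5 dp, full precision carried).
Sample 2: N=6, proportions 0.33333, 0.16667, 0.16667, 0.33333, giving 1−D = 0.72222.
Difference = |0.72604 − 0.72222| = 0.00382, i.e. 0.004 to 3 decimal places.

0.004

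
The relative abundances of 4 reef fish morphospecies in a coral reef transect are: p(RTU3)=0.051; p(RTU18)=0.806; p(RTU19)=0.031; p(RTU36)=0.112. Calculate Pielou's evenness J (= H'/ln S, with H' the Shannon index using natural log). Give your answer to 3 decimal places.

H' = −Σ pᵢ ln pᵢ = −((-0.15177) + (-0.17383) + (-0.10769) + (-0.24520)) = 0.67849 (working shown to 5 dp, full precision carried).
With S = 4 species, ln S = 1.38629, so J = 0.67849/1.38629 = 0.48943, i.e. 0.489 to 3 decimal places.

0.489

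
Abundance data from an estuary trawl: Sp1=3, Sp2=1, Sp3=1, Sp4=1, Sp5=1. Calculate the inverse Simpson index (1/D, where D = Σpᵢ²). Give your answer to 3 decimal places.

3.769

Total N = 3+1+1+1+1 = 7, so the proportions are 0.4285714, 0.1428571, 0.1428571, 0.1428571, 0.1428571 (working shown to 7 dp, full precision carried).
D = 0.4285714² + 0.1428571² + 0.1428571² + 0.1428571² + 0.1428571² = 0.1836735 + 0.0204082 + 0.0204082 + 0.0204082 + 0.0204082 = 0.2653061.
So 1/D = 3.76923, i.e. 3.769 to 3 decimal places.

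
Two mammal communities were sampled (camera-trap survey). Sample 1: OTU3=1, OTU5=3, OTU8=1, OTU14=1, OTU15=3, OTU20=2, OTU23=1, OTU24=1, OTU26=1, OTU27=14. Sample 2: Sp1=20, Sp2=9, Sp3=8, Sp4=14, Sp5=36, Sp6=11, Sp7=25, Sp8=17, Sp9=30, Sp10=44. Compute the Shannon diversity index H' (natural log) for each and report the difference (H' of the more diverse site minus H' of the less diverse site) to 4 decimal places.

Sample 1: N=28, proportions 0.035714, 0.107143, 0.035714, 0.035714, 0.107143, 0.071429, 0.035714, 0.035714, 0.035714, 0.5, giving H' = 1.727748 (working shown to 6 dp, full precision carried).
Sample 2: N=214, proportions 0.093458, 0.042056, 0.037383, 0.065421, 0.168224, 0.051402, 0.116822, 0.079439, 0.140187, 0.205607, giving H' = 2.161152.
Difference = |1.727748 − 2.161152| = 0.433404, i.e. 0.4334 to 4 decimal places.

0.4334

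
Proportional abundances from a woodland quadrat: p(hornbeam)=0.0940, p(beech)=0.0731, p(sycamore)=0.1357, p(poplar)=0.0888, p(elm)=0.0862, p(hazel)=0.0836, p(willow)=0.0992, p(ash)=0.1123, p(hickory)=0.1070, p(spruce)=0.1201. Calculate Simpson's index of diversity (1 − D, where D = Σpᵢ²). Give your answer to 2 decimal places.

0.90

D = 0.094² + 0.0731² + 0.1357² + 0.0888² + 0.0862² + 0.0836² + 0.0992² + 0.1123² + 0.107² + 0.1201² = 0.0088 + 0.0053 + 0.0184 + 0.0079 + 0.0074 + 0.0070 + 0.0098 + 0.0126 + 0.0114 + 0.0144 = 0.1032 (working shown to 4 dp, full precision carried).
So 1 − D = 0.8968, i.e. 0.90 to 2 decimal places.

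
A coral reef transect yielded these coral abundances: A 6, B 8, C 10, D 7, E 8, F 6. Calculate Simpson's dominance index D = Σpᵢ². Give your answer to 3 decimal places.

Total N = 6+8+10+7+8+6 = 45, so the proportions are 0.13333, 0.17778, 0.22222, 0.15556, 0.17778, 0.13333 (working shown to 5 dp, full precision carried).
D = 0.13333² + 0.17778² + 0.22222² + 0.15556² + 0.17778² + 0.13333² = 0.01778 + 0.03160 + 0.04938 + 0.02420 + 0.03160 + 0.01778 = 0.17235.
To 3 decimal places, D = 0.172.

0.172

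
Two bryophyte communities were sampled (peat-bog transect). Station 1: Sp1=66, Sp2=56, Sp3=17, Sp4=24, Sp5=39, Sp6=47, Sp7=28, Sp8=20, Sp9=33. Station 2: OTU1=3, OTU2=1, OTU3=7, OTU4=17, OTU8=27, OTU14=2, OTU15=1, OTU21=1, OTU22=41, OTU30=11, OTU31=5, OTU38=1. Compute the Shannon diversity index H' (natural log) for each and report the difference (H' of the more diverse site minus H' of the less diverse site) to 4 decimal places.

Station 1: N=330, proportions 0.2, 0.169697, 0.051515, 0.072727, 0.118182, 0.142424, 0.084848, 0.060606, 0.1, giving H' = 2.105724 (working shown to 6 dp, full precision carried).
Station 2: N=117, proportions 0.025641, 0.008547, 0.059829, 0.145299, 0.230769, 0.017094, 0.008547, 0.008547, 0.350427, 0.094017, 0.042735, 0.008547, giving H' = 1.837933.
Difference = |2.105724 − 1.837933| = 0.267791, i.e. 0.2678 to 4 decimal places.

0.2678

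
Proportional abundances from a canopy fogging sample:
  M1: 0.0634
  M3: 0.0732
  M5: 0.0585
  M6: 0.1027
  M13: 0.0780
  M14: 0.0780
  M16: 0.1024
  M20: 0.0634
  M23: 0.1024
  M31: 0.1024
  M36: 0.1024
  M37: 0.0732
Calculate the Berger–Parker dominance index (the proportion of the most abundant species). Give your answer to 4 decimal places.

0.1027

The largest proportion is 0.1027, i.e. d = 0.1027 to 4 decimal places.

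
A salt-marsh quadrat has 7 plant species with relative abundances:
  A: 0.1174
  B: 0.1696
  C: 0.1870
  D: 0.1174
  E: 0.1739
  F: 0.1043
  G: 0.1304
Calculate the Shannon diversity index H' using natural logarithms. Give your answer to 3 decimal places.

Each pᵢ ln pᵢ term (working shown to 5 dp, full precision carried): 0.1174×(-2.14217)=-0.25149, 0.1696×(-1.77431)=-0.30092, 0.187×(-1.67665)=-0.31353, 0.1174×(-2.14217)=-0.25149, 0.1739×(-1.74927)=-0.30420, 0.1043×(-2.26048)=-0.23577, 0.1304×(-2.03715)=-0.26564.
Sum = -1.92305, so H' = 1.923.

1.923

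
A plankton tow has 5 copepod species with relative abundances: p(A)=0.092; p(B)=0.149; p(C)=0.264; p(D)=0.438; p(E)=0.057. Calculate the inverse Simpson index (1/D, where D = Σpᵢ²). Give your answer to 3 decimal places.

3.385

D = 0.092² + 0.149² + 0.264² + 0.438² + 0.057² = 0.0084640 + 0.0222010 + 0.0696960 + 0.1918440 + 0.0032490 = 0.2954540 (working shown to 7 dp, full precision carried).
So 1/D = 3.38462, i.e. 3.385 to 3 decimal places.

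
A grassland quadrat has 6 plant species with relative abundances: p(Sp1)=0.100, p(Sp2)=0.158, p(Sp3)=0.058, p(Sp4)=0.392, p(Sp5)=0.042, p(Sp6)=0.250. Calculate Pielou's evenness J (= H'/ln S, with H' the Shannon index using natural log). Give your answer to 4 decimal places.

0.8560

H' = −Σ pᵢ ln pᵢ = −((-0.230259) + (-0.291535) + (-0.165144) + (-0.367105) + (-0.133144) + (-0.346574)) = 1.533761 (working shown to 6 dp, full precision carried).
With S = 6 species, ln S = 1.791759, so J = 1.533761/1.791759 = 0.856008, i.e. 0.8560 to 4 decimal places.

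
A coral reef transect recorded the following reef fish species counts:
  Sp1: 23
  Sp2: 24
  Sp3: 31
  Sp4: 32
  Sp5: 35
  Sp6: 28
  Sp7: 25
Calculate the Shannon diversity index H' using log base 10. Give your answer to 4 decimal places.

Total N = 23+24+31+32+35+28+25 = 198, so the proportions are 0.116162, 0.121212, 0.156566, 0.161616, 0.176768, 0.141414, 0.126263 (working shown to 6 dp, full precision carried).
Each pᵢ log₁₀ pᵢ term: 0.116162×(-0.934937)=-0.108604, 0.121212×(-0.916454)=-0.111085, 0.156566×(-0.805303)=-0.126083, 0.161616×(-0.791515)=-0.127922, 0.176768×(-0.752597)=-0.133035, 0.141414×(-0.849507)=-0.120132, 0.126263×(-0.898725)=-0.113475.
Sum = -0.840336, so H' = 0.8403.

0.8403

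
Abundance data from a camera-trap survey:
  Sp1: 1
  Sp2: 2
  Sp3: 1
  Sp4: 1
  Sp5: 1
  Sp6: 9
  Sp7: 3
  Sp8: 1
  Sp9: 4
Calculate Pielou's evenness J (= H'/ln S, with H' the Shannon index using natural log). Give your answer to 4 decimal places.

0.8333

Total N = 1+2+1+1+1+9+3+1+4 = 23, so the proportions are 0.043478, 0.086957, 0.043478, 0.043478, 0.043478, 0.391304, 0.130435, 0.043478, 0.173913 (working shown to 6 dp, full precision carried).
H' = −Σ pᵢ ln pᵢ = −((-0.136326) + (-0.212378) + (-0.136326) + (-0.136326) + (-0.136326) + (-0.367149) + (-0.265680) + (-0.136326) + (-0.304209)) = 1.831045.
With S = 9 species, ln S = 2.197225, so J = 1.831045/2.197225 = 0.833345, i.e. 0.8333 to 4 decimal places.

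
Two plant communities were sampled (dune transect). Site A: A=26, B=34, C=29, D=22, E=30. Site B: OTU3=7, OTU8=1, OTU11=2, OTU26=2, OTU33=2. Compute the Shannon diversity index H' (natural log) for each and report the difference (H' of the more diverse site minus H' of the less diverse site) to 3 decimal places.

0.230

Site A: N=141, proportions 0.184397, 0.241135, 0.205674, 0.156028, 0.212766, giving H' = 1.599134 (working shown to 6 dp, full precision carried).
Site B: N=14, proportions 0.5, 0.071429, 0.142857, 0.142857, 0.142857, giving H' = 1.369039.
Difference = |1.599134 − 1.369039| = 0.230095, i.e. 0.230 to 3 decimal places.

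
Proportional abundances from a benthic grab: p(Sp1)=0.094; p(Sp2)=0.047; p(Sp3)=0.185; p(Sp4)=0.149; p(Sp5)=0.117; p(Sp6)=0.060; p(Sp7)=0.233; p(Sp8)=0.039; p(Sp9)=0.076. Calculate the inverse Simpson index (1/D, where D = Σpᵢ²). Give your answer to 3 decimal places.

D = 0.094² + 0.047² + 0.185² + 0.149² + 0.117² + 0.06² + 0.233² + 0.039² + 0.076² = 0.0088360 + 0.0022090 + 0.0342250 + 0.0222010 + 0.0136890 + 0.0036000 + 0.0542890 + 0.0015210 + 0.0057760 = 0.1463460 (working shown to 7 dp, full precision carried).
So 1/D = 6.83312, i.e. 6.833 to 3 decimal places.

6.833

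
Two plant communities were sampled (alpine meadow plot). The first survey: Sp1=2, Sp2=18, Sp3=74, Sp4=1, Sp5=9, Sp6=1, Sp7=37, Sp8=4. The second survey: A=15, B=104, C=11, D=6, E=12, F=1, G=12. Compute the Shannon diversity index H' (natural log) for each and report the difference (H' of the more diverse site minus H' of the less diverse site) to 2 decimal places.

The first survey: N=146, proportions 0.0137, 0.12329, 0.50685, 0.00685, 0.06164, 0.00685, 0.25342, 0.0274, giving H' = 1.34773 (working shown to 5 dp, full precision carried).
The second survey: N=161, proportions 0.09317, 0.64596, 0.06832, 0.03727, 0.07453, 0.00621, 0.07453, giving H' = 1.22797.
Difference = |1.34773 − 1.22797| = 0.11976, i.e. 0.12 to 2 decimal places.

0.12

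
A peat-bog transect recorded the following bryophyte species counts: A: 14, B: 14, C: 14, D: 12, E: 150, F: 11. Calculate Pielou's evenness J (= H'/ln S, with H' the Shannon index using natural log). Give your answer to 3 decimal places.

Total N = 14+14+14+12+150+11 = 215, so the proportions are 0.06512, 0.06512, 0.06512, 0.05581, 0.69767, 0.05116 (working shown to 5 dp, full precision carried).
H' = −Σ pᵢ ln pᵢ = −((-0.17787) + (-0.17787) + (-0.17787) + (-0.16106) + (-0.25116) + (-0.15209)) = 1.09793.
With S = 6 species, ln S = 1.79176, so J = 1.09793/1.79176 = 0.61277, i.e. 0.613 to 3 decimal places.

0.613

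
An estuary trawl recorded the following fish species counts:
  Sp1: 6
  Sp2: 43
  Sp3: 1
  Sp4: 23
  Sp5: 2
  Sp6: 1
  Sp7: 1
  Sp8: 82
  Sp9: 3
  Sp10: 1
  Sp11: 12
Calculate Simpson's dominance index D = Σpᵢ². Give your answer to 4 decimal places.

Total N = 6+43+1+23+2+1+1+82+3+1+12 = 175, so the proportions are 0.034286, 0.245714, 0.005714, 0.131429, 0.011429, 0.005714, 0.005714, 0.468571, 0.017143, 0.005714, 0.068571 (working shown to 6 dp, full precision carried).
D = 0.034286² + 0.245714² + 0.005714² + 0.131429² + 0.011429² + 0.005714² + 0.005714² + 0.468571² + 0.017143² + 0.005714² + 0.068571² = 0.001176 + 0.060376 + 0.000033 + 0.017273 + 0.000131 + 0.000033 + 0.000033 + 0.219559 + 0.000294 + 0.000033 + 0.004702 = 0.303641.
To 4 decimal places, D = 0.3036.

0.3036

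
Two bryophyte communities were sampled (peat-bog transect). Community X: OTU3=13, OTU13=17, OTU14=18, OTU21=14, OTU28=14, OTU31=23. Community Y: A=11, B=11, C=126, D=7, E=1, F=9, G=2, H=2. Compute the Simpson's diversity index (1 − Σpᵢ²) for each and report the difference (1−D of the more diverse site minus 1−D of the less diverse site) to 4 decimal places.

Community X: N=99, proportions 0.131313, 0.171717, 0.181818, 0.141414, 0.141414, 0.232323, giving 1−D = 0.826242 (working shown to 6 dp, full precision carried).
Community Y: N=169, proportions 0.065089, 0.065089, 0.745562, 0.04142, 0.005917, 0.053254, 0.011834, 0.011834, giving 1−D = 0.430797.
Difference = |0.826242 − 0.430797| = 0.395445, i.e. 0.3954 to 4 decimal places.

0.3954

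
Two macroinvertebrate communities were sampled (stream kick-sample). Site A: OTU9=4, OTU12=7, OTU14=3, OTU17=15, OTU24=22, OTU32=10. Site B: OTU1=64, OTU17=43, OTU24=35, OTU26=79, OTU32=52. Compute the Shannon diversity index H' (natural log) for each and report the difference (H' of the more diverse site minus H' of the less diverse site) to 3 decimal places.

Site A: N=61, proportions 0.06557, 0.11475, 0.04918, 0.2459, 0.36066, 0.16393, giving H' = 1.58445 (working shown to 5 dp, full precision carried).
Site B: N=273, proportions 0.23443, 0.15751, 0.12821, 0.28938, 0.19048, giving H' = 1.56922.
Difference = |1.58445 − 1.56922| = 0.01523, i.e. 0.015 to 3 decimal places.

0.015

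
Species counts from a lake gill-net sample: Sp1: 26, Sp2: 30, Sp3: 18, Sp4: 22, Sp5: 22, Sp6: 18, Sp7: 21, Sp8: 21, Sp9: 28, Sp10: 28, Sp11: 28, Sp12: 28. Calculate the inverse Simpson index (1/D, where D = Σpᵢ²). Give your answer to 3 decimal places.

Total N = 26+30+18+22+22+18+21+21+28+28+28+28 = 290, so the proportions are 0.08965517, 0.10344828, 0.06206897, 0.07586207, 0.07586207, 0.06206897, 0.07241379, 0.07241379, 0.09655172, 0.09655172, 0.09655172, 0.09655172 (working shown to 8 dp, full precision carried).
D = 0.08965517² + 0.10344828² + 0.06206897² + 0.07586207² + 0.07586207² + 0.06206897² + 0.07241379² + 0.07241379² + 0.09655172² + 0.09655172² + 0.09655172² + 0.09655172² = 0.00803805 + 0.01070155 + 0.00385256 + 0.00575505 + 0.00575505 + 0.00385256 + 0.00524376 + 0.00524376 + 0.00932224 + 0.00932224 + 0.00932224 + 0.00932224 = 0.08573127.
So 1/D = 11.66436, i.e. 11.664 to 3 decimal places.

11.664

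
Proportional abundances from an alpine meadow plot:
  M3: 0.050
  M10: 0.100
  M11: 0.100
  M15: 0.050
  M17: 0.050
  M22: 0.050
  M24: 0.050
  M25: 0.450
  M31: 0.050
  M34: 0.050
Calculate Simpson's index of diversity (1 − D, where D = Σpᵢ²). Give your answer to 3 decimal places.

0.760

D = 0.05² + 0.1² + 0.1² + 0.05² + 0.05² + 0.05² + 0.05² + 0.45² + 0.05² + 0.05² = 0.00250 + 0.01000 + 0.01000 + 0.00250 + 0.00250 + 0.00250 + 0.00250 + 0.20250 + 0.00250 + 0.00250 = 0.24000 (working shown to 5 dp, full precision carried).
So 1 − D = 0.76000, i.e. 0.760 to 3 decimal places.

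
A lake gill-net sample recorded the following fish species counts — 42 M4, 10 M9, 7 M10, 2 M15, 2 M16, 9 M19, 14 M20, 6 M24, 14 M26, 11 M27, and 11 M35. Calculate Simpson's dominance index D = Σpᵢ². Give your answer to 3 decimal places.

0.163

Total N = 42+10+7+2+2+9+14+6+14+11+11 = 128, so the proportions are 0.32812, 0.07812, 0.05469, 0.01562, 0.01562, 0.07031, 0.10938, 0.04688, 0.10938, 0.08594, 0.08594 (working shown to 5 dp, full precision carried).
D = 0.32812² + 0.07812² + 0.05469² + 0.01562² + 0.01562² + 0.07031² + 0.10938² + 0.04688² + 0.10938² + 0.08594² + 0.08594² = 0.10767 + 0.00610 + 0.00299 + 0.00024 + 0.00024 + 0.00494 + 0.01196 + 0.00220 + 0.01196 + 0.00739 + 0.00739 = 0.16309.
To 3 decimal places, D = 0.163.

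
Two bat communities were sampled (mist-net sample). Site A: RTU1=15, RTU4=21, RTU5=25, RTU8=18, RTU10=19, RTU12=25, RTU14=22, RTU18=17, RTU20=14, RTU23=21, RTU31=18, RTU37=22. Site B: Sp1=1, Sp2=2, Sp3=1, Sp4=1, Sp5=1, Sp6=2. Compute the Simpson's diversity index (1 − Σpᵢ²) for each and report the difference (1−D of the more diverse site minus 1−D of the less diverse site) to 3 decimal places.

0.102

Site A: N=237, proportions 0.06329, 0.08861, 0.10549, 0.07595, 0.08017, 0.10549, 0.09283, 0.07173, 0.05907, 0.08861, 0.07595, 0.09283, giving 1−D = 0.91421 (working shown to 5 dp, full precision carried).
Site B: N=8, proportions 0.125, 0.25, 0.125, 0.125, 0.125, 0.25, giving 1−D = 0.81250.
Difference = |0.91421 − 0.81250| = 0.10171, i.e. 0.102 to 3 decimal places.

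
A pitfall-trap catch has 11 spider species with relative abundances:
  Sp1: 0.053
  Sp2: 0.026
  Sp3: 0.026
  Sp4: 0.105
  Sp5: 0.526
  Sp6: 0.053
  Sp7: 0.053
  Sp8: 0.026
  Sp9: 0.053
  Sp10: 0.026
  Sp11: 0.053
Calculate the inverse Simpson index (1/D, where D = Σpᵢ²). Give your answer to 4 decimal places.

3.2846

D = 0.053² + 0.026² + 0.026² + 0.105² + 0.526² + 0.053² + 0.053² + 0.026² + 0.053² + 0.026² + 0.053² = 0.00280900 + 0.00067600 + 0.00067600 + 0.01102500 + 0.27667600 + 0.00280900 + 0.00280900 + 0.00067600 + 0.00280900 + 0.00067600 + 0.00280900 = 0.30445000 (working shown to 8 dp, full precision carried).
So 1/D = 3.284612, i.e. 3.2846 to 4 decimal places.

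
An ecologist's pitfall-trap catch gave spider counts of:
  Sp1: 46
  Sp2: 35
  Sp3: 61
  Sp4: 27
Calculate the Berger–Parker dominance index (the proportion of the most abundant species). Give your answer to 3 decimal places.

0.361

Total N = 46+35+61+27 = 169, so the proportions are 0.27219, 0.2071, 0.36095, 0.15976 (working shown to 5 dp, full precision carried).
The largest proportion is 0.36095, i.e. d = 0.361 to 3 decimal places.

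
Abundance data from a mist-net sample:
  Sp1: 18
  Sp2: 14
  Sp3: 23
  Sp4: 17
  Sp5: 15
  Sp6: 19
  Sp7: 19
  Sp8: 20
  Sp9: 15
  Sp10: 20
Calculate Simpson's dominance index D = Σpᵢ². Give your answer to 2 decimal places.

0.10

Total N = 18+14+23+17+15+19+19+20+15+20 = 180, so the proportions are 0.1, 0.0778, 0.1278, 0.0944, 0.0833, 0.1056, 0.1056, 0.1111, 0.0833, 0.1111 (working shown to 4 dp, full precision carried).
D = 0.1² + 0.0778² + 0.1278² + 0.0944² + 0.0833² + 0.1056² + 0.1056² + 0.1111² + 0.0833² + 0.1111² = 0.0100 + 0.0060 + 0.0163 + 0.0089 + 0.0069 + 0.0111 + 0.0111 + 0.0123 + 0.0069 + 0.0123 = 0.1022.
To 2 decimal places, D = 0.10.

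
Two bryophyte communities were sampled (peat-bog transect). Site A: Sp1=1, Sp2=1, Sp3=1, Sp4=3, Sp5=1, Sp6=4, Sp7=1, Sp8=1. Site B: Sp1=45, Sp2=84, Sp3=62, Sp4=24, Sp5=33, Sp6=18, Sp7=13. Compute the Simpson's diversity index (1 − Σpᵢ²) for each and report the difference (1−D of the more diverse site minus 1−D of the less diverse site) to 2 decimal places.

Site A: N=13, proportions 0.076923, 0.076923, 0.076923, 0.230769, 0.076923, 0.307692, 0.076923, 0.076923, giving 1−D = 0.816568 (working shown to 6 dp, full precision carried).
Site B: N=279, proportions 0.16129, 0.301075, 0.222222, 0.086022, 0.11828, 0.064516, 0.046595, giving 1−D = 0.806233.
Difference = |0.816568 − 0.806233| = 0.010335, i.e. 0.01 to 2 decimal places.

0.01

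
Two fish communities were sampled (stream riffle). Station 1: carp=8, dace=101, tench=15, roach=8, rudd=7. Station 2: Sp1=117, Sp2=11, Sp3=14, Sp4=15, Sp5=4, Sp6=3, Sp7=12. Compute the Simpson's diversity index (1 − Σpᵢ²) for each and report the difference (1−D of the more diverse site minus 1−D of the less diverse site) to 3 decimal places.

Station 1: N=139, proportions 0.057554, 0.726619, 0.107914, 0.057554, 0.05036, giving 1−D = 0.451219 (working shown to 6 dp, full precision carried).
Station 2: N=176, proportions 0.664773, 0.0625, 0.079545, 0.085227, 0.022727, 0.017045, 0.068182, giving 1−D = 0.535124.
Difference = |0.451219 − 0.535124| = 0.083905, i.e. 0.084 to 3 decimal places.

0.084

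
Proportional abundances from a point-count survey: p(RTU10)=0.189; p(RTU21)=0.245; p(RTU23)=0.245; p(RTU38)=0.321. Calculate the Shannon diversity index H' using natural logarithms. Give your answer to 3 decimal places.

1.369

Each pᵢ ln pᵢ term (working shown to 5 dp, full precision carried): 0.189×(-1.66601)=-0.31488, 0.245×(-1.40650)=-0.34459, 0.245×(-1.40650)=-0.34459, 0.321×(-1.13631)=-0.36476.
Sum = -1.36882, so H' = 1.369.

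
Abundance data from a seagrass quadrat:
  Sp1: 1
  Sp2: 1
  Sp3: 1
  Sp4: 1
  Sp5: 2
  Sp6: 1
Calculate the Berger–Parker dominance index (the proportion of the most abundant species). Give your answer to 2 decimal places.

0.29

Total N = 1+1+1+1+2+1 = 7, so the proportions are 0.1429, 0.1429, 0.1429, 0.1429, 0.2857, 0.1429 (working shown to 4 dp, full precision carried).
The largest proportion is 0.2857, i.e. d = 0.29 to 2 decimal places.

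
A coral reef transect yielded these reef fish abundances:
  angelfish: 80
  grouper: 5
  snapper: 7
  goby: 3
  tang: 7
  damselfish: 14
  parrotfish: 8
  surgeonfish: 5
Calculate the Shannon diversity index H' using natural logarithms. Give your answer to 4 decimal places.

1.3654

Total N = 80+5+7+3+7+14+8+5 = 129, so the proportions are 0.620155, 0.03876, 0.054264, 0.023256, 0.054264, 0.108527, 0.062016, 0.03876 (working shown to 6 dp, full precision carried).
Each pᵢ ln pᵢ term: 0.620155×(-0.477786)=-0.296301, 0.03876×(-3.250374)=-0.125984, 0.054264×(-2.913902)=-0.158119, 0.023256×(-3.761200)=-0.087470, 0.054264×(-2.913902)=-0.158119, 0.108527×(-2.220755)=-0.241012, 0.062016×(-2.780371)=-0.172426, 0.03876×(-3.250374)=-0.125984.
Sum = -1.365414, so H' = 1.3654.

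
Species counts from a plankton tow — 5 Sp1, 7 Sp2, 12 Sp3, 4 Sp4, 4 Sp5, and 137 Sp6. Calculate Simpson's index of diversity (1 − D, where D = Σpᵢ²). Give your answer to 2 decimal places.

0.33

Total N = 5+7+12+4+4+137 = 169, so the proportions are 0.0296, 0.0414, 0.071, 0.0237, 0.0237, 0.8107 (working shown to 4 dp, full precision carried).
D = 0.0296² + 0.0414² + 0.071² + 0.0237² + 0.0237² + 0.8107² = 0.0009 + 0.0017 + 0.0050 + 0.0006 + 0.0006 + 0.6572 = 0.6659.
So 1 − D = 0.3341, i.e. 0.33 to 2 decimal places.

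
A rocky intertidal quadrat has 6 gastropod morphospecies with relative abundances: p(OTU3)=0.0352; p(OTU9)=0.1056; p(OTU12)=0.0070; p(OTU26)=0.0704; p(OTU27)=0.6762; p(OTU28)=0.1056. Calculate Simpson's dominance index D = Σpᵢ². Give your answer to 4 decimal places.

0.4858

D = 0.0352² + 0.1056² + 0.007² + 0.0704² + 0.6762² + 0.1056² = 0.001239 + 0.011151 + 0.000049 + 0.004956 + 0.457246 + 0.011151 = 0.485793 (working shown to 6 dp, full precision carried).
To 4 decimal places, D = 0.4858.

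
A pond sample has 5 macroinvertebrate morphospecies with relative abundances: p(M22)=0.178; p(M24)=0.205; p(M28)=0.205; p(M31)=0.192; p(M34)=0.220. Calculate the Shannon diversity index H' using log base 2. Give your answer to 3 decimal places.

Each pᵢ log₂ pᵢ term (working shown to 5 dp, full precision carried): 0.178×(-2.49005)=-0.44323, 0.205×(-2.28630)=-0.46869, 0.205×(-2.28630)=-0.46869, 0.192×(-2.38082)=-0.45712, 0.22×(-2.18442)=-0.48057.
Sum = -2.31830, so H' = 2.318.

2.318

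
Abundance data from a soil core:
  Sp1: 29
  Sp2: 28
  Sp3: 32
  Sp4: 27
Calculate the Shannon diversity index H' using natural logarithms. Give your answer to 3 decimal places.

1.384

Total N = 29+28+32+27 = 116, so the proportions are 0.25, 0.24138, 0.27586, 0.23276 (working shown to 5 dp, full precision carried).
Each pᵢ ln pᵢ term: 0.25×(-1.38629)=-0.34657, 0.24138×(-1.42139)=-0.34309, 0.27586×(-1.28785)=-0.35527, 0.23276×(-1.45775)=-0.33930.
Sum = -1.38424, so H' = 1.384.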